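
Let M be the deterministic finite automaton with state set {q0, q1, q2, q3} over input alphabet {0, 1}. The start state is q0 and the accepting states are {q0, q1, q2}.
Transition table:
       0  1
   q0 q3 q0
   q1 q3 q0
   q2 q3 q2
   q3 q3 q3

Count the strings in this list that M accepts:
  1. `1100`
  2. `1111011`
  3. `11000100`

`1100`: rejected
`1111011`: rejected
`11000100`: rejected

0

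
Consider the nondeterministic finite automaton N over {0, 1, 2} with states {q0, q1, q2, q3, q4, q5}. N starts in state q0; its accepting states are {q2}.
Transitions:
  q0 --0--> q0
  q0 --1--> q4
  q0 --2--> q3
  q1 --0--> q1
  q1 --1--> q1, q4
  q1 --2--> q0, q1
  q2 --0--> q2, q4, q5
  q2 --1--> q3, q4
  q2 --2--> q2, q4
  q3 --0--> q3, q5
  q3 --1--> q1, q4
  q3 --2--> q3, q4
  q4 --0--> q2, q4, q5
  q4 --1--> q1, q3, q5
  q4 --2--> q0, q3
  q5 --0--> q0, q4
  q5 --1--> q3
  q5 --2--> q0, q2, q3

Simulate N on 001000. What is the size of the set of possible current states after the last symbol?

4

Start: {q0}
read 0: {q0}
read 0: {q0}
read 1: {q4}
read 0: {q2, q4, q5}
read 0: {q0, q2, q4, q5}
read 0: {q0, q2, q4, q5}
Final reachable set {q0, q2, q4, q5} has 4 states.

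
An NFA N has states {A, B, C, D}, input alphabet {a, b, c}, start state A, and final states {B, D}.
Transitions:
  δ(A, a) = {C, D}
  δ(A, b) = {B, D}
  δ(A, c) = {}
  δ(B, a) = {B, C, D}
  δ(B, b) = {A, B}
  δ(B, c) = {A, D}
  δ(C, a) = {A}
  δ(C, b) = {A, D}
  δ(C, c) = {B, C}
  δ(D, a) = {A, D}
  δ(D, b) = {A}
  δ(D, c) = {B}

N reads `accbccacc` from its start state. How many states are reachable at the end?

Start: {A}
read a: {C, D}
read c: {B, C}
read c: {A, B, C, D}
read b: {A, B, D}
read c: {A, B, D}
read c: {A, B, D}
read a: {A, B, C, D}
read c: {A, B, C, D}
read c: {A, B, C, D}
Final reachable set {A, B, C, D} has 4 states.

4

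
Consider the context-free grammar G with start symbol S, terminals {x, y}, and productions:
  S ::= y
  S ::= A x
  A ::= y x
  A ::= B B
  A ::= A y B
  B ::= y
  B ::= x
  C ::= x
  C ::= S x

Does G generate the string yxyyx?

yes

S ⇒ Ax ⇒ AyBx ⇒ yxyBx ⇒ yxyyx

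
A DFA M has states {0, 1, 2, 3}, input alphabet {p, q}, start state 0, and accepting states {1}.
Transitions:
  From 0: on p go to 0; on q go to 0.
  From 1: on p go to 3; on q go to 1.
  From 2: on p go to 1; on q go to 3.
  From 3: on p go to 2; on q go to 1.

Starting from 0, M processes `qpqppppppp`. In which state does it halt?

0

0 --q--> 0
0 --p--> 0
0 --q--> 0
0 --p--> 0
0 --p--> 0
0 --p--> 0
0 --p--> 0
0 --p--> 0
0 --p--> 0
0 --p--> 0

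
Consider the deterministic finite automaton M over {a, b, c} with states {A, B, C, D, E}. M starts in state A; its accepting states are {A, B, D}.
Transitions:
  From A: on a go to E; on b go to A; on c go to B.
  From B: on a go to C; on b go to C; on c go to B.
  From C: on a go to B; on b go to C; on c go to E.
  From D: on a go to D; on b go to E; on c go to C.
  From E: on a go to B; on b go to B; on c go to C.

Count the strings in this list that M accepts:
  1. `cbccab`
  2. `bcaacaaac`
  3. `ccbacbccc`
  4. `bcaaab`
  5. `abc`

1

`cbccab`: rejected
`bcaacaaac`: rejected
`ccbacbccc`: rejected
`bcaaab`: rejected
`abc`: accepted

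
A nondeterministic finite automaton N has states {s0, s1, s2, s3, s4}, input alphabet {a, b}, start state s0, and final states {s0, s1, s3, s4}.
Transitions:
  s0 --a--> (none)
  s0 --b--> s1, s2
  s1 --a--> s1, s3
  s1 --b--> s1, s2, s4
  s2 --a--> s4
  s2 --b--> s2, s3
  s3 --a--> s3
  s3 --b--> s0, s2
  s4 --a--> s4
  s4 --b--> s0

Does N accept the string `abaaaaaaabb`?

rejected

Start: {s0}
read a: {}
The reachable set is empty and stays empty for the remaining 10 symbols.
Reachable ∩ accepting = {} — empty.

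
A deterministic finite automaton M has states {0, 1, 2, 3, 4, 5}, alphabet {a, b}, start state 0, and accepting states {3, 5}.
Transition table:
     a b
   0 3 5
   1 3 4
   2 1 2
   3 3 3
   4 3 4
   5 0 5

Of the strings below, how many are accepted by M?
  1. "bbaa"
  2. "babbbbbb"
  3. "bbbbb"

3

"bbaa": accepted
"babbbbbb": accepted
"bbbbb": accepted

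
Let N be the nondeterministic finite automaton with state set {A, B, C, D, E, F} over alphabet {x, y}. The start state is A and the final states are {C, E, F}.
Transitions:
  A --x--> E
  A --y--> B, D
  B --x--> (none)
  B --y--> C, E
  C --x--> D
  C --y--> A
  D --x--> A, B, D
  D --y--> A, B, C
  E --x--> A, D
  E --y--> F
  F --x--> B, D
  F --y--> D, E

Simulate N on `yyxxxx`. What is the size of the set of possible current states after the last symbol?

Start: {A}
read y: {B, D}
read y: {A, B, C, E}
read x: {A, D, E}
read x: {A, B, D, E}
read x: {A, B, D, E}
read x: {A, B, D, E}
Final reachable set {A, B, D, E} has 4 states.

4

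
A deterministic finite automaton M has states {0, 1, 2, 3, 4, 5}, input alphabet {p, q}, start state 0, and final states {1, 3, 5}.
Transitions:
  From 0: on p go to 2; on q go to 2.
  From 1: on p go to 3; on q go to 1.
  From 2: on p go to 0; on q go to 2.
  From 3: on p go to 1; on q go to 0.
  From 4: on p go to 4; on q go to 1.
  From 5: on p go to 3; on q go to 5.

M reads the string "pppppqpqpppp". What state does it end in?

0 --p--> 2
2 --p--> 0
0 --p--> 2
2 --p--> 0
0 --p--> 2
2 --q--> 2
2 --p--> 0
0 --q--> 2
2 --p--> 0
0 --p--> 2
2 --p--> 0
0 --p--> 2

2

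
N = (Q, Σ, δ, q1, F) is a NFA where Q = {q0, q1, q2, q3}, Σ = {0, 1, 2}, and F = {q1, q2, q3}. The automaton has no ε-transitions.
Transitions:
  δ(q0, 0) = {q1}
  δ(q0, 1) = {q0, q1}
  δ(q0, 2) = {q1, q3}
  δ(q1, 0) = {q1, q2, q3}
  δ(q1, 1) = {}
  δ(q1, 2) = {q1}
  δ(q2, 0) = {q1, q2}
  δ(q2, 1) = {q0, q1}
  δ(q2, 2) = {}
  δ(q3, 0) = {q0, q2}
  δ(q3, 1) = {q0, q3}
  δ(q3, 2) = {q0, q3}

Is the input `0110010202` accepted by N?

Start: {q1}
read 0: {q1, q2, q3}
read 1: {q0, q1, q3}
read 1: {q0, q1, q3}
read 0: {q0, q1, q2, q3}
read 0: {q0, q1, q2, q3}
read 1: {q0, q1, q3}
read 0: {q0, q1, q2, q3}
read 2: {q0, q1, q3}
read 0: {q0, q1, q2, q3}
read 2: {q0, q1, q3}
Reachable ∩ accepting = {q1, q3} — nonempty.

accepted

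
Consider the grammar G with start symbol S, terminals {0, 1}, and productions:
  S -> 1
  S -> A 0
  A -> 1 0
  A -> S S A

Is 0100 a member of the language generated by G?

no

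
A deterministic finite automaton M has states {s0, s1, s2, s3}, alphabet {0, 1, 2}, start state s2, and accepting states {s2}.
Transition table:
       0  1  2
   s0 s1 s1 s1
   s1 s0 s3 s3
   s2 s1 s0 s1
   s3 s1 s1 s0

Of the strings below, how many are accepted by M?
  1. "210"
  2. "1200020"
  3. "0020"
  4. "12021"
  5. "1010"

"210": rejected
"1200020": rejected
"0020": rejected
"12021": rejected
"1010": rejected

0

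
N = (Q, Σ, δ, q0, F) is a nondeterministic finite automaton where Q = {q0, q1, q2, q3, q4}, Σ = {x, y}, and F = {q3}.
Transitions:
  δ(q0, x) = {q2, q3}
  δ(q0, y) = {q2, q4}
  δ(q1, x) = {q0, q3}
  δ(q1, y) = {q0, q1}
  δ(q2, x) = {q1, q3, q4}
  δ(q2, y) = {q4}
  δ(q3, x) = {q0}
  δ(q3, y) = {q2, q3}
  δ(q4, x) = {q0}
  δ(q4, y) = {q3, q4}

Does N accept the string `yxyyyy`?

accepted

Start: {q0}
read y: {q2, q4}
read x: {q0, q1, q3, q4}
read y: {q0, q1, q2, q3, q4}
read y: {q0, q1, q2, q3, q4}
read y: {q0, q1, q2, q3, q4}
read y: {q0, q1, q2, q3, q4}
Reachable ∩ accepting = {q3} — nonempty.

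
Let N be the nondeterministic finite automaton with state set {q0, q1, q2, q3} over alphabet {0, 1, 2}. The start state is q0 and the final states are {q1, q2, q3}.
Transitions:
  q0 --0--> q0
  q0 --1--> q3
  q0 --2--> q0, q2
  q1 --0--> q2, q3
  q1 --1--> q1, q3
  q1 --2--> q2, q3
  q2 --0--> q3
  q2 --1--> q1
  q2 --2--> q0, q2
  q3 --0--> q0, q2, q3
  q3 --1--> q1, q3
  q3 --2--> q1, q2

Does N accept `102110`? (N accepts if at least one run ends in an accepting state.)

Start: {q0}
read 1: {q3}
read 0: {q0, q2, q3}
read 2: {q0, q1, q2}
read 1: {q1, q3}
read 1: {q1, q3}
read 0: {q0, q2, q3}
Reachable ∩ accepting = {q2, q3} — nonempty.

accepted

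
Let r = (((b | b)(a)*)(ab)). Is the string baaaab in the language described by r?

Split as baaa·ab: ((b|b)(a)*) matches baaa and (ab) matches ab.

yes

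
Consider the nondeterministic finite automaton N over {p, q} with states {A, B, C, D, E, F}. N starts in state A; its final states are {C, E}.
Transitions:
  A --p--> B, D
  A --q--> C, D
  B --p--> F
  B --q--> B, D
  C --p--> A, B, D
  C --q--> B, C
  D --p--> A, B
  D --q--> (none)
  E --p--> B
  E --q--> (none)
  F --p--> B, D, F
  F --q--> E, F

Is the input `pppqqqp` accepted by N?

rejected

Start: {A}
read p: {B, D}
read p: {A, B, F}
read p: {B, D, F}
read q: {B, D, E, F}
read q: {B, D, E, F}
read q: {B, D, E, F}
read p: {A, B, D, F}
Reachable ∩ accepting = {} — empty.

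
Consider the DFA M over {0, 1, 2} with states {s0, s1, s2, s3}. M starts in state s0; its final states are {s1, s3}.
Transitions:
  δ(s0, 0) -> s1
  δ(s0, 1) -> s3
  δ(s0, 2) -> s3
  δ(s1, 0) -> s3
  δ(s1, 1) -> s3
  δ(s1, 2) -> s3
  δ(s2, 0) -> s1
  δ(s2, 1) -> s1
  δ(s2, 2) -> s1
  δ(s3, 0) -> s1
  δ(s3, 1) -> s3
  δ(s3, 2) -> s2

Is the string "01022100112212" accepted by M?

s0 --0--> s1
s1 --1--> s3
s3 --0--> s1
s1 --2--> s3
s3 --2--> s2
s2 --1--> s1
s1 --0--> s3
s3 --0--> s1
s1 --1--> s3
s3 --1--> s3
s3 --2--> s2
s2 --2--> s1
s1 --1--> s3
s3 --2--> s2
End in state s2, which is not an accepting state.

rejected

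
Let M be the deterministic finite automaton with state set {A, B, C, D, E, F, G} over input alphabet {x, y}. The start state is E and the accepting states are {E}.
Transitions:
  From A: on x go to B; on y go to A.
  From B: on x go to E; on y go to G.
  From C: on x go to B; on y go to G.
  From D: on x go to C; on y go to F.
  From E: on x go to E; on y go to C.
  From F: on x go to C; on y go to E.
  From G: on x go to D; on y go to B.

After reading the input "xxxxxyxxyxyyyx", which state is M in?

D

E --x--> E
E --x--> E
E --x--> E
E --x--> E
E --x--> E
E --y--> C
C --x--> B
B --x--> E
E --y--> C
C --x--> B
B --y--> G
G --y--> B
B --y--> G
G --x--> D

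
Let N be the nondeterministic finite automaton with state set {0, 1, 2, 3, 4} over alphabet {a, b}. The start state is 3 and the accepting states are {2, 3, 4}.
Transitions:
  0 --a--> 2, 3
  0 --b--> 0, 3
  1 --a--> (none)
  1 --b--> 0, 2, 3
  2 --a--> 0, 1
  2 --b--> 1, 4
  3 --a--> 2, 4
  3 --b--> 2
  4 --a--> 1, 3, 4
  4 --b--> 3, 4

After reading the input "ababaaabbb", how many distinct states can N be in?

5

Start: {3}
read a: {2, 4}
read b: {1, 3, 4}
read a: {1, 2, 3, 4}
read b: {0, 1, 2, 3, 4}
read a: {0, 1, 2, 3, 4}
read a: {0, 1, 2, 3, 4}
read a: {0, 1, 2, 3, 4}
read b: {0, 1, 2, 3, 4}
read b: {0, 1, 2, 3, 4}
read b: {0, 1, 2, 3, 4}
Final reachable set {0, 1, 2, 3, 4} has 5 states.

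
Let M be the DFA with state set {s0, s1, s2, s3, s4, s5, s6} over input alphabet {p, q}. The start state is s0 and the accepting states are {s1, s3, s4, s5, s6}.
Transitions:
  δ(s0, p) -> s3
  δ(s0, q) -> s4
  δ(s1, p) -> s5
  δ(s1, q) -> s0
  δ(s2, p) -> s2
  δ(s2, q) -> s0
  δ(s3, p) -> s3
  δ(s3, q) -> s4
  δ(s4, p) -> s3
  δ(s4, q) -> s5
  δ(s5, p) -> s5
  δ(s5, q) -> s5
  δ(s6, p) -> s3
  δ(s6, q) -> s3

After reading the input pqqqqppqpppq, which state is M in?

s0 --p--> s3
s3 --q--> s4
s4 --q--> s5
s5 --q--> s5
s5 --q--> s5
s5 --p--> s5
s5 --p--> s5
s5 --q--> s5
s5 --p--> s5
s5 --p--> s5
s5 --p--> s5
s5 --q--> s5

s5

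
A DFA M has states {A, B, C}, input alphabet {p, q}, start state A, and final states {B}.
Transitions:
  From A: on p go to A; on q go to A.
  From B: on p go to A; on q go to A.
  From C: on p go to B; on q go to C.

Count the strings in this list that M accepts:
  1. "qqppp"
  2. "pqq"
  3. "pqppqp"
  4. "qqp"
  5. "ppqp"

"qqppp": rejected
"pqq": rejected
"pqppqp": rejected
"qqp": rejected
"ppqp": rejected

0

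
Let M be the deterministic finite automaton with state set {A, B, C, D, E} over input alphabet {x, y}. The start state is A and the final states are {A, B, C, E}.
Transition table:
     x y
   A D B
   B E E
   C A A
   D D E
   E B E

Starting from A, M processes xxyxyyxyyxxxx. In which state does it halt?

A --x--> D
D --x--> D
D --y--> E
E --x--> B
B --y--> E
E --y--> E
E --x--> B
B --y--> E
E --y--> E
E --x--> B
B --x--> E
E --x--> B
B --x--> E

E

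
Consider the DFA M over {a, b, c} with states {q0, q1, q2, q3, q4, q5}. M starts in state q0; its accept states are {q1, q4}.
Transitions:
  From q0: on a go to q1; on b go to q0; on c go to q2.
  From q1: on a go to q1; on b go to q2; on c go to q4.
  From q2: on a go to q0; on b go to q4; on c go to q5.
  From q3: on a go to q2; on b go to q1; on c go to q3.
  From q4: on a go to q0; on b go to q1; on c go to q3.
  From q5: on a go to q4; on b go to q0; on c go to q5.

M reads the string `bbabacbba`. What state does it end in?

q0 --b--> q0
q0 --b--> q0
q0 --a--> q1
q1 --b--> q2
q2 --a--> q0
q0 --c--> q2
q2 --b--> q4
q4 --b--> q1
q1 --a--> q1

q1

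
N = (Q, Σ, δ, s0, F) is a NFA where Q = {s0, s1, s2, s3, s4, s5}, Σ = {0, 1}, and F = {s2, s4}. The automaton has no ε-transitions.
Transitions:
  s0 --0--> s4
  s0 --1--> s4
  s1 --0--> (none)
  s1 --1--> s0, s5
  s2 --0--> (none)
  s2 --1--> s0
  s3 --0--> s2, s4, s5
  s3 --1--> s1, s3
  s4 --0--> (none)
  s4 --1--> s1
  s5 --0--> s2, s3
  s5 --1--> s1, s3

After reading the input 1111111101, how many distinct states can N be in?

3

Start: {s0}
read 1: {s4}
read 1: {s1}
read 1: {s0, s5}
read 1: {s1, s3, s4}
read 1: {s0, s1, s3, s5}
read 1: {s0, s1, s3, s4, s5}
read 1: {s0, s1, s3, s4, s5}
read 1: {s0, s1, s3, s4, s5}
read 0: {s2, s3, s4, s5}
read 1: {s0, s1, s3}
Final reachable set {s0, s1, s3} has 3 states.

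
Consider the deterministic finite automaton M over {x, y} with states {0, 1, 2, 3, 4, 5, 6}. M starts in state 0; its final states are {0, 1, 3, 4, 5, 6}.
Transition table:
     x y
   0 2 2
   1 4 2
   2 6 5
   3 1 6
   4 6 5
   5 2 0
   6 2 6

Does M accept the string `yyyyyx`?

0 --y--> 2
2 --y--> 5
5 --y--> 0
0 --y--> 2
2 --y--> 5
5 --x--> 2
End in state 2, which is not an accepting state.

rejected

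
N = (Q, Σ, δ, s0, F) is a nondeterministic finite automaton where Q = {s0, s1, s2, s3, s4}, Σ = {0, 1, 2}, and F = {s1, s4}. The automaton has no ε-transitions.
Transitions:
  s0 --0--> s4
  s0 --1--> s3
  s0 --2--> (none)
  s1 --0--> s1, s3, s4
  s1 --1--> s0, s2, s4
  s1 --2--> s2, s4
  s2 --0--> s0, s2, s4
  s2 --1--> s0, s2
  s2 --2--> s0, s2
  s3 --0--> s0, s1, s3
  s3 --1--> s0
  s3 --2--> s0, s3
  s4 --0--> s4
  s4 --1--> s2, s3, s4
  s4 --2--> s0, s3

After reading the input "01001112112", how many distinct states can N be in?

Start: {s0}
read 0: {s4}
read 1: {s2, s3, s4}
read 0: {s0, s1, s2, s3, s4}
read 0: {s0, s1, s2, s3, s4}
read 1: {s0, s2, s3, s4}
read 1: {s0, s2, s3, s4}
read 1: {s0, s2, s3, s4}
read 2: {s0, s2, s3}
read 1: {s0, s2, s3}
read 1: {s0, s2, s3}
read 2: {s0, s2, s3}
Final reachable set {s0, s2, s3} has 3 states.

3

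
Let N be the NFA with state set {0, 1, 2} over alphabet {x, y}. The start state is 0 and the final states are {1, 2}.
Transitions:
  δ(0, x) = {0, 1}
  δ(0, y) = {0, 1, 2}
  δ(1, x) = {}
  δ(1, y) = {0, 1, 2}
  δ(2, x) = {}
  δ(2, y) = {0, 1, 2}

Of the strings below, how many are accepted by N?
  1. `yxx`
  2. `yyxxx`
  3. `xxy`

3

`yxx`: accepted
`yyxxx`: accepted
`xxy`: accepted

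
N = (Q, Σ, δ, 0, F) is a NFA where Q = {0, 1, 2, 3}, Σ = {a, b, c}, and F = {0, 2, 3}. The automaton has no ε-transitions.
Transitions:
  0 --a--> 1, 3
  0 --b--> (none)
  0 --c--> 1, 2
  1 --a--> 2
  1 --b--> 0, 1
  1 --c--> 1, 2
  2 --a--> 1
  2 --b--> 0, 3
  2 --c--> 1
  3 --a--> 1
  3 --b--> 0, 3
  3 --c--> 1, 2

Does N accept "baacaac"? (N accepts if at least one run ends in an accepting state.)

rejected

Start: {0}
read b: {}
The reachable set is empty and stays empty for the remaining 6 symbols.
Reachable ∩ accepting = {} — empty.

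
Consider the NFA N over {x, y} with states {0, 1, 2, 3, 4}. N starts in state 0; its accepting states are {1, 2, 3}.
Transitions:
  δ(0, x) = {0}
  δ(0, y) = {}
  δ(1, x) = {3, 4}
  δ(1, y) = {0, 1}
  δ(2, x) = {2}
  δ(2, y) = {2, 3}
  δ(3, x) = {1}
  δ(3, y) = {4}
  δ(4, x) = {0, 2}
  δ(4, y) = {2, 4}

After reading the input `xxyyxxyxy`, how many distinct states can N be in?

0

Start: {0}
read x: {0}
read x: {0}
read y: {}
The reachable set is empty and stays empty for the remaining 6 symbols.
Final reachable set {} has 0 states.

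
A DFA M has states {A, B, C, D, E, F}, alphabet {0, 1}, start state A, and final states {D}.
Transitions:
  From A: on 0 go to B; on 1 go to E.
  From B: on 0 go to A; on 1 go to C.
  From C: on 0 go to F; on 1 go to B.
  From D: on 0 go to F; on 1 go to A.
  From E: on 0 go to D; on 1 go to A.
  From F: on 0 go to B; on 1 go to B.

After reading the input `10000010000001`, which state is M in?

A --1--> E
E --0--> D
D --0--> F
F --0--> B
B --0--> A
A --0--> B
B --1--> C
C --0--> F
F --0--> B
B --0--> A
A --0--> B
B --0--> A
A --0--> B
B --1--> C

C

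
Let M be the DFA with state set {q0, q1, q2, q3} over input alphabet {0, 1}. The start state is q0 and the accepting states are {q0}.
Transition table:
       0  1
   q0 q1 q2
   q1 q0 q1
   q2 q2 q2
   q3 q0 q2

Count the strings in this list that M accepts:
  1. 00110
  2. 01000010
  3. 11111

00110: rejected
01000010: accepted
11111: rejected

1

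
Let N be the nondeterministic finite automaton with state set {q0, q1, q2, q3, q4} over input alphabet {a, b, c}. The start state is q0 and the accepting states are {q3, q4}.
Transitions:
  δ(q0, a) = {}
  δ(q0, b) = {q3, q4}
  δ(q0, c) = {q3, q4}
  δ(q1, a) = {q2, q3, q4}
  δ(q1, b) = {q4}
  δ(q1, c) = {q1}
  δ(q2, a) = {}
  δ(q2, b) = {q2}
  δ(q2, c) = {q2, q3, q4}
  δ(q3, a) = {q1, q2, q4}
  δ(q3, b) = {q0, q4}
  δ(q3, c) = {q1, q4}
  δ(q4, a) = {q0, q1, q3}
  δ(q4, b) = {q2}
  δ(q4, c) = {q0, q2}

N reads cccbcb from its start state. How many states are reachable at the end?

4

Start: {q0}
read c: {q3, q4}
read c: {q0, q1, q2, q4}
read c: {q0, q1, q2, q3, q4}
read b: {q0, q2, q3, q4}
read c: {q0, q1, q2, q3, q4}
read b: {q0, q2, q3, q4}
Final reachable set {q0, q2, q3, q4} has 4 states.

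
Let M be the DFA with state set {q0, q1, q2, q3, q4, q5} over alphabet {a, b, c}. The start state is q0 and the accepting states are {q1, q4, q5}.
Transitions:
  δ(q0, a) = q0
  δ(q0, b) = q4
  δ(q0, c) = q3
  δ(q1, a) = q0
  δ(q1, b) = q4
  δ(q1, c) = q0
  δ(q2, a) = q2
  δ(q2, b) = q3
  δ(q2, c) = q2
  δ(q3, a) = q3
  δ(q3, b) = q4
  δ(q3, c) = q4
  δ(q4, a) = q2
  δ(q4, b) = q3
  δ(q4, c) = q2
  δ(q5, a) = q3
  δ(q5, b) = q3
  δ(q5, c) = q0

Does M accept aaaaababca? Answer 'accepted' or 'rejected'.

rejected

q0 --a--> q0
q0 --a--> q0
q0 --a--> q0
q0 --a--> q0
q0 --a--> q0
q0 --b--> q4
q4 --a--> q2
q2 --b--> q3
q3 --c--> q4
q4 --a--> q2
End in state q2, which is not an accepting state.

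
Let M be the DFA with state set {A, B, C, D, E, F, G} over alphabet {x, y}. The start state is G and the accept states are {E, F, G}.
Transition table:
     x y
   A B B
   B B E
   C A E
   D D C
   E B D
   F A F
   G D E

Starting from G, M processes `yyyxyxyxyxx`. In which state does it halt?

B

G --y--> E
E --y--> D
D --y--> C
C --x--> A
A --y--> B
B --x--> B
B --y--> E
E --x--> B
B --y--> E
E --x--> B
B --x--> B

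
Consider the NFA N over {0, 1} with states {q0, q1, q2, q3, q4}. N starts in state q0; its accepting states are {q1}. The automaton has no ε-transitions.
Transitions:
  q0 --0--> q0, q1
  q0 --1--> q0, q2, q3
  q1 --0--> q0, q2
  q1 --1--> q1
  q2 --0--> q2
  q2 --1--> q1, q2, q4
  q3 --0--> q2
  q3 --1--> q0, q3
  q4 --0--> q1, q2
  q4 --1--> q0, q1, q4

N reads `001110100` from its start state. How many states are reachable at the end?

Start: {q0}
read 0: {q0, q1}
read 0: {q0, q1, q2}
read 1: {q0, q1, q2, q3, q4}
read 1: {q0, q1, q2, q3, q4}
read 1: {q0, q1, q2, q3, q4}
read 0: {q0, q1, q2}
read 1: {q0, q1, q2, q3, q4}
read 0: {q0, q1, q2}
read 0: {q0, q1, q2}
Final reachable set {q0, q1, q2} has 3 states.

3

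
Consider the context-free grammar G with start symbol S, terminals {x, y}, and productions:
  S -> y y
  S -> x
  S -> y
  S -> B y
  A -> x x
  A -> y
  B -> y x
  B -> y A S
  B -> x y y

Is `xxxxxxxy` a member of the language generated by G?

no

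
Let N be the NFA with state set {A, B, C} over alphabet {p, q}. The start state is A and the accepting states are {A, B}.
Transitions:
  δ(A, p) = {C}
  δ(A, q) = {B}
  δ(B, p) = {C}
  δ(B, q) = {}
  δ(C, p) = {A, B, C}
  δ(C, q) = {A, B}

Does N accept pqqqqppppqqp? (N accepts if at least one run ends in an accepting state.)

rejected

Start: {A}
read p: {C}
read q: {A, B}
read q: {B}
read q: {}
The reachable set is empty and stays empty for the remaining 8 symbols.
Reachable ∩ accepting = {} — empty.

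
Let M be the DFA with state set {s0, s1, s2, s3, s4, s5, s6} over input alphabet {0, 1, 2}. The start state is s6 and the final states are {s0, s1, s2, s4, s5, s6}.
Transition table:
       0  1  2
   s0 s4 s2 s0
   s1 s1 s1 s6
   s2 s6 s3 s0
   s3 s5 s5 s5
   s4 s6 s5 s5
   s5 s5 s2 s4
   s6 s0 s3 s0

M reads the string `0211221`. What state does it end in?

s5

s6 --0--> s0
s0 --2--> s0
s0 --1--> s2
s2 --1--> s3
s3 --2--> s5
s5 --2--> s4
s4 --1--> s5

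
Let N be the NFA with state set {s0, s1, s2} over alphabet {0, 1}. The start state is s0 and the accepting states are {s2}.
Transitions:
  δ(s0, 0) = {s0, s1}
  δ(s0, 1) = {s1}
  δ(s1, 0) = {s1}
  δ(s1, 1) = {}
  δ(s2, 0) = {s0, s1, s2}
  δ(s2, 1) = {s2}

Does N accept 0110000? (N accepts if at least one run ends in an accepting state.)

Start: {s0}
read 0: {s0, s1}
read 1: {s1}
read 1: {}
The reachable set is empty and stays empty for the remaining 4 symbols.
Reachable ∩ accepting = {} — empty.

rejected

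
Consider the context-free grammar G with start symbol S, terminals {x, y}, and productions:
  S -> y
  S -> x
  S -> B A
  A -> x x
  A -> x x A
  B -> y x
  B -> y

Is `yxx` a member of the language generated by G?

S ⇒ BA ⇒ yA ⇒ yxx

yes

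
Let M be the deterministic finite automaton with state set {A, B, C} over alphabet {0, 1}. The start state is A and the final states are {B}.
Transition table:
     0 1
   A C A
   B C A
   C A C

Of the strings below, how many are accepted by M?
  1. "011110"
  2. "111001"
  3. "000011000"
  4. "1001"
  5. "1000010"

0

"011110": rejected
"111001": rejected
"000011000": rejected
"1001": rejected
"1000010": rejected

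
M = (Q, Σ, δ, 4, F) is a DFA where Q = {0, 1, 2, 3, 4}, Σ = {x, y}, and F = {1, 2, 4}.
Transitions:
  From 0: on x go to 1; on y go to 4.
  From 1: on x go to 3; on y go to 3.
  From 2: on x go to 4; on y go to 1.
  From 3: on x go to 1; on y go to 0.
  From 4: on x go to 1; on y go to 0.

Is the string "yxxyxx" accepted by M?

4 --y--> 0
0 --x--> 1
1 --x--> 3
3 --y--> 0
0 --x--> 1
1 --x--> 3
End in state 3, which is not an accepting state.

rejected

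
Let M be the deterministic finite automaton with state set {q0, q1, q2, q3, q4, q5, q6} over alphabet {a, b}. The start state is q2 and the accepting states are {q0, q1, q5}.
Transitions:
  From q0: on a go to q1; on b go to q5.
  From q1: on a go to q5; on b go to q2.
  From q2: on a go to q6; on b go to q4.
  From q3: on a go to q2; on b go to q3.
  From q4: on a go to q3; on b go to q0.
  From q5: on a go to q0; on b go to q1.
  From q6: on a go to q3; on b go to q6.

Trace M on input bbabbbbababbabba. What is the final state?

q6

q2 --b--> q4
q4 --b--> q0
q0 --a--> q1
q1 --b--> q2
q2 --b--> q4
q4 --b--> q0
q0 --b--> q5
q5 --a--> q0
q0 --b--> q5
q5 --a--> q0
q0 --b--> q5
q5 --b--> q1
q1 --a--> q5
q5 --b--> q1
q1 --b--> q2
q2 --a--> q6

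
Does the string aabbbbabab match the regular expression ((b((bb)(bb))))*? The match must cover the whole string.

aabbbbabab cannot be split into zero or more pieces each matching (b((bb)(bb))).

no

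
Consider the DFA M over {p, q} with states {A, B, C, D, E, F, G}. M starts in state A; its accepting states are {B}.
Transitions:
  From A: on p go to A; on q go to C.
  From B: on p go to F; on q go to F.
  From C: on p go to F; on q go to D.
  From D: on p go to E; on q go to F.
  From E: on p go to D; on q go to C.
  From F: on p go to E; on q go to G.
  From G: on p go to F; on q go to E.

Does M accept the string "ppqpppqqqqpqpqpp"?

rejected

A --p--> A
A --p--> A
A --q--> C
C --p--> F
F --p--> E
E --p--> D
D --q--> F
F --q--> G
G --q--> E
E --q--> C
C --p--> F
F --q--> G
G --p--> F
F --q--> G
G --p--> F
F --p--> E
End in state E, which is not an accepting state.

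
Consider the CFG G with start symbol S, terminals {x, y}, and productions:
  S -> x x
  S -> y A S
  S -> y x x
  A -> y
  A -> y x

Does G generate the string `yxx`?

yes

S ⇒ yxx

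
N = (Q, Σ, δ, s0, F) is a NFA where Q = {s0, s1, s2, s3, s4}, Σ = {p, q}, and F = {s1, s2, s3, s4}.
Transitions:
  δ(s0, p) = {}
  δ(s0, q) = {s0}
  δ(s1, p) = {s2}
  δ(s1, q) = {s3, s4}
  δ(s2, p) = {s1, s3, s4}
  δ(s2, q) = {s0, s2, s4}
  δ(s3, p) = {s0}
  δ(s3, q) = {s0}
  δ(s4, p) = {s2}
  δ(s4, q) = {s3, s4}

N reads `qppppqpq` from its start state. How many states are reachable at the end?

0

Start: {s0}
read q: {s0}
read p: {}
The reachable set is empty and stays empty for the remaining 6 symbols.
Final reachable set {} has 0 states.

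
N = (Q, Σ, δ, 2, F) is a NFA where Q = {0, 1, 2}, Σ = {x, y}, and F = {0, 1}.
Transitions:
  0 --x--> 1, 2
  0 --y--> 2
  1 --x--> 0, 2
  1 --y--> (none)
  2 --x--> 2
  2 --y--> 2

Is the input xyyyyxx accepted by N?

Start: {2}
read x: {2}
read y: {2}
read y: {2}
read y: {2}
read y: {2}
read x: {2}
read x: {2}
Reachable ∩ accepting = {} — empty.

rejected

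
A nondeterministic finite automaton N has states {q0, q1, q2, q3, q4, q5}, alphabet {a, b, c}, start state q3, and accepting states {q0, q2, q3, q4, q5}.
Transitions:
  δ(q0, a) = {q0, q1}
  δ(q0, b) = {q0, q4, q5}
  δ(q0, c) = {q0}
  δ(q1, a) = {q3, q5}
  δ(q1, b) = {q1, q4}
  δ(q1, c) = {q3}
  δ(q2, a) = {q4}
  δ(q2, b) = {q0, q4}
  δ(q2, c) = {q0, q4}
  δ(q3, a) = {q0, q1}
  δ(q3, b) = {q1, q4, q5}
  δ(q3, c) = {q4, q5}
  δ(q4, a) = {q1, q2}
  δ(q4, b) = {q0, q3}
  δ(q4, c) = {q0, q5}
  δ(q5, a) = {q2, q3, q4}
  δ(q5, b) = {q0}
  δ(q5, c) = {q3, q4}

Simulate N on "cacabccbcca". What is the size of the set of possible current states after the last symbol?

5

Start: {q3}
read c: {q4, q5}
read a: {q1, q2, q3, q4}
read c: {q0, q3, q4, q5}
read a: {q0, q1, q2, q3, q4}
read b: {q0, q1, q3, q4, q5}
read c: {q0, q3, q4, q5}
read c: {q0, q3, q4, q5}
read b: {q0, q1, q3, q4, q5}
read c: {q0, q3, q4, q5}
read c: {q0, q3, q4, q5}
read a: {q0, q1, q2, q3, q4}
Final reachable set {q0, q1, q2, q3, q4} has 5 states.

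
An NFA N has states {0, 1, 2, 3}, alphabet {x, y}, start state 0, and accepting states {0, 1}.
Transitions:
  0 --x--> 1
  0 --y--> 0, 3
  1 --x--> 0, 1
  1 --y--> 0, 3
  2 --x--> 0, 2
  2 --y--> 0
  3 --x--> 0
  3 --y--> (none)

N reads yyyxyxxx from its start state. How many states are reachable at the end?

2

Start: {0}
read y: {0, 3}
read y: {0, 3}
read y: {0, 3}
read x: {0, 1}
read y: {0, 3}
read x: {0, 1}
read x: {0, 1}
read x: {0, 1}
Final reachable set {0, 1} has 2 states.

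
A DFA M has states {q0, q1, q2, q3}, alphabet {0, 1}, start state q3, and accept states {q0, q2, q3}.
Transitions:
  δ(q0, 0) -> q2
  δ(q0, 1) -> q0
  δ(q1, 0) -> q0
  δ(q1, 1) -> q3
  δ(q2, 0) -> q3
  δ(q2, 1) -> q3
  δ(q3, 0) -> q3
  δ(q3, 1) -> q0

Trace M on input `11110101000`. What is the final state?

q3 --1--> q0
q0 --1--> q0
q0 --1--> q0
q0 --1--> q0
q0 --0--> q2
q2 --1--> q3
q3 --0--> q3
q3 --1--> q0
q0 --0--> q2
q2 --0--> q3
q3 --0--> q3

q3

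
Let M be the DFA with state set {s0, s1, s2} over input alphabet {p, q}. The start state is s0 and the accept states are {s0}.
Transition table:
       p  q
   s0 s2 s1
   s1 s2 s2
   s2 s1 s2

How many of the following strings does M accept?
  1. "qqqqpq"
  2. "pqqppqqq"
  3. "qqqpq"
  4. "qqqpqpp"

0

"qqqqpq": rejected
"pqqppqqq": rejected
"qqqpq": rejected
"qqqpqpp": rejected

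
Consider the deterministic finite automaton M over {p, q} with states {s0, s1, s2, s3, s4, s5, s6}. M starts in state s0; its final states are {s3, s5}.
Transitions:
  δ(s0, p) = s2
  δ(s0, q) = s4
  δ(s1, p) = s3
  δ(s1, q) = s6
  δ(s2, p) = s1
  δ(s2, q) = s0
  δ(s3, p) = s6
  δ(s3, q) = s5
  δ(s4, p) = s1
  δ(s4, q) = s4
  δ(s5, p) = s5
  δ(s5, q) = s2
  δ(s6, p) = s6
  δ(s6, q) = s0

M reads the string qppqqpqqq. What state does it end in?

s4

s0 --q--> s4
s4 --p--> s1
s1 --p--> s3
s3 --q--> s5
s5 --q--> s2
s2 --p--> s1
s1 --q--> s6
s6 --q--> s0
s0 --q--> s4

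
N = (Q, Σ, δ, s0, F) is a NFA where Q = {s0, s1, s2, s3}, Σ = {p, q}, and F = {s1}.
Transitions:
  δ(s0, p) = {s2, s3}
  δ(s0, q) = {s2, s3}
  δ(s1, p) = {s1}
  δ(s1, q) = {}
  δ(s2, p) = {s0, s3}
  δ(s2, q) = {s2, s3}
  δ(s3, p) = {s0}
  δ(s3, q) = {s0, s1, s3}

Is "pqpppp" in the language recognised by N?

accepted

Start: {s0}
read p: {s2, s3}
read q: {s0, s1, s2, s3}
read p: {s0, s1, s2, s3}
read p: {s0, s1, s2, s3}
read p: {s0, s1, s2, s3}
read p: {s0, s1, s2, s3}
Reachable ∩ accepting = {s1} — nonempty.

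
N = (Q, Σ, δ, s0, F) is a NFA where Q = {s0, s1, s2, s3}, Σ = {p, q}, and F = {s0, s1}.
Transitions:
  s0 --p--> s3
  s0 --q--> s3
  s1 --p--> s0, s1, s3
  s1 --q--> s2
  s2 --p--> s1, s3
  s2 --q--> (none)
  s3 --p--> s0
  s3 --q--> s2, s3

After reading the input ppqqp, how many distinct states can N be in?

Start: {s0}
read p: {s3}
read p: {s0}
read q: {s3}
read q: {s2, s3}
read p: {s0, s1, s3}
Final reachable set {s0, s1, s3} has 3 states.

3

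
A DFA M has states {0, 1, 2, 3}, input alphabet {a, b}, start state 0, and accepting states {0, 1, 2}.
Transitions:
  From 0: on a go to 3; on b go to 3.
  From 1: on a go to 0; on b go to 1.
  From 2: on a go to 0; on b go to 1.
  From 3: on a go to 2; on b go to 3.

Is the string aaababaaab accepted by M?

accepted

0 --a--> 3
3 --a--> 2
2 --a--> 0
0 --b--> 3
3 --a--> 2
2 --b--> 1
1 --a--> 0
0 --a--> 3
3 --a--> 2
2 --b--> 1
End in state 1, which is an accepting state.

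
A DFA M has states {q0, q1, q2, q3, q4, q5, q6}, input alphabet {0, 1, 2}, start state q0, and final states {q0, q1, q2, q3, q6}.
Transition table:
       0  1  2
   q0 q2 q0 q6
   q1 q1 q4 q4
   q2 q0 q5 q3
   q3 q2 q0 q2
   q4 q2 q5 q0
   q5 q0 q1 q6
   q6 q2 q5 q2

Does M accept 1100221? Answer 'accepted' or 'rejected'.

q0 --1--> q0
q0 --1--> q0
q0 --0--> q2
q2 --0--> q0
q0 --2--> q6
q6 --2--> q2
q2 --1--> q5
End in state q5, which is not an accepting state.

rejected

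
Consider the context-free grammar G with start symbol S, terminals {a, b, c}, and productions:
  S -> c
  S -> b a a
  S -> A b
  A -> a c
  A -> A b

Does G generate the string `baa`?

S ⇒ baa

yes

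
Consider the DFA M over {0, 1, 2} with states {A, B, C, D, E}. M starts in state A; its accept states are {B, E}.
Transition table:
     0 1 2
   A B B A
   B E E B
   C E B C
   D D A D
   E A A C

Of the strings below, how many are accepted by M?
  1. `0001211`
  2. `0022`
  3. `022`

`0001211`: rejected
`0022`: rejected
`022`: accepted

1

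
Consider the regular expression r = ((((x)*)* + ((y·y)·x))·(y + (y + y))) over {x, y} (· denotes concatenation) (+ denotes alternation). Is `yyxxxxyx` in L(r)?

no

No split of yyxxxxyx into u·v has (((x)*)*+((y·y)·x)) matching u and (y+(y+y)) matching v.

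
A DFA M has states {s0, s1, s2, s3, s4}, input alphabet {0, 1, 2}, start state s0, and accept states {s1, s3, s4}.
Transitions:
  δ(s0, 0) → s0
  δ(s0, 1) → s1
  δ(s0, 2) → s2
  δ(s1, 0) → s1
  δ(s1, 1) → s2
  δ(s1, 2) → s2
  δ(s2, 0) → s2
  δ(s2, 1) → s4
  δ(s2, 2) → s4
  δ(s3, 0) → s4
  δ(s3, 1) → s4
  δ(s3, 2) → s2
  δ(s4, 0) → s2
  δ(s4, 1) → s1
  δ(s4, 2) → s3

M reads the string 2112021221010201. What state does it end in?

s0 --2--> s2
s2 --1--> s4
s4 --1--> s1
s1 --2--> s2
s2 --0--> s2
s2 --2--> s4
s4 --1--> s1
s1 --2--> s2
s2 --2--> s4
s4 --1--> s1
s1 --0--> s1
s1 --1--> s2
s2 --0--> s2
s2 --2--> s4
s4 --0--> s2
s2 --1--> s4

s4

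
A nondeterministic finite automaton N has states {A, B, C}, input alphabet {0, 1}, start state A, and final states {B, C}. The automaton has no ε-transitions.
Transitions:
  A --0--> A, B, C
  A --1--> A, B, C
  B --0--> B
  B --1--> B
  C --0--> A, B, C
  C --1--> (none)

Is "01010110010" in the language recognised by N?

accepted

Start: {A}
read 0: {A, B, C}
read 1: {A, B, C}
read 0: {A, B, C}
read 1: {A, B, C}
read 0: {A, B, C}
read 1: {A, B, C}
read 1: {A, B, C}
read 0: {A, B, C}
read 0: {A, B, C}
read 1: {A, B, C}
read 0: {A, B, C}
Reachable ∩ accepting = {B, C} — nonempty.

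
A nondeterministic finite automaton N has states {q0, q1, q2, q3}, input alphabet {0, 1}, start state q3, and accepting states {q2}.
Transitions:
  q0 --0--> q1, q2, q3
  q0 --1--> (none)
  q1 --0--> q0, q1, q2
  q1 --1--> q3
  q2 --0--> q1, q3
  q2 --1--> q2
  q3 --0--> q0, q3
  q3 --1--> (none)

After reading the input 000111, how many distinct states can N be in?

1

Start: {q3}
read 0: {q0, q3}
read 0: {q0, q1, q2, q3}
read 0: {q0, q1, q2, q3}
read 1: {q2, q3}
read 1: {q2}
read 1: {q2}
Final reachable set {q2} has 1 state.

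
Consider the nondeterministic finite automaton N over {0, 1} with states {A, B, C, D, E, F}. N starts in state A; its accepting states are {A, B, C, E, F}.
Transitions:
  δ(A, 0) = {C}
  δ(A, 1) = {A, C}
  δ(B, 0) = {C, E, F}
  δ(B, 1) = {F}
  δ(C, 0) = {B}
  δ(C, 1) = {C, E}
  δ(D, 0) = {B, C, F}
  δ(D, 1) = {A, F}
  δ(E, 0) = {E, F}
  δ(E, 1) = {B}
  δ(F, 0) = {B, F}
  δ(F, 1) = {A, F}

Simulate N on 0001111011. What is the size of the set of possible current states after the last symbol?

5

Start: {A}
read 0: {C}
read 0: {B}
read 0: {C, E, F}
read 1: {A, B, C, E, F}
read 1: {A, B, C, E, F}
read 1: {A, B, C, E, F}
read 1: {A, B, C, E, F}
read 0: {B, C, E, F}
read 1: {A, B, C, E, F}
read 1: {A, B, C, E, F}
Final reachable set {A, B, C, E, F} has 5 states.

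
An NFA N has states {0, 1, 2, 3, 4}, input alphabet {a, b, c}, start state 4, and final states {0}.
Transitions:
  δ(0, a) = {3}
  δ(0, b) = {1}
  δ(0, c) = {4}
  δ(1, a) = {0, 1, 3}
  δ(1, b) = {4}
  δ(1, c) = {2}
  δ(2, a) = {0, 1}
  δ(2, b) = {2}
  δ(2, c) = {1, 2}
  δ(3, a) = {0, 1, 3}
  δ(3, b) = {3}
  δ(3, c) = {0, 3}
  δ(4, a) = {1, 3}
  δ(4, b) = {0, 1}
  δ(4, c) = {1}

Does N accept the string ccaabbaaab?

rejected

Start: {4}
read c: {1}
read c: {2}
read a: {0, 1}
read a: {0, 1, 3}
read b: {1, 3, 4}
read b: {0, 1, 3, 4}
read a: {0, 1, 3}
read a: {0, 1, 3}
read a: {0, 1, 3}
read b: {1, 3, 4}
Reachable ∩ accepting = {} — empty.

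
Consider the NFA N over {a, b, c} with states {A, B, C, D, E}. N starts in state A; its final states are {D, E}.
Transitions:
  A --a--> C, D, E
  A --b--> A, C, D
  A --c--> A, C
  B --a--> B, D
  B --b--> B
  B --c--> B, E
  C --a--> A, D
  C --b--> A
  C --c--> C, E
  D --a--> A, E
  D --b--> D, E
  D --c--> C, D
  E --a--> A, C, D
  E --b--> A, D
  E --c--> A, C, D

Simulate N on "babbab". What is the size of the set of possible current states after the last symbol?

Start: {A}
read b: {A, C, D}
read a: {A, C, D, E}
read b: {A, C, D, E}
read b: {A, C, D, E}
read a: {A, C, D, E}
read b: {A, C, D, E}
Final reachable set {A, C, D, E} has 4 states.

4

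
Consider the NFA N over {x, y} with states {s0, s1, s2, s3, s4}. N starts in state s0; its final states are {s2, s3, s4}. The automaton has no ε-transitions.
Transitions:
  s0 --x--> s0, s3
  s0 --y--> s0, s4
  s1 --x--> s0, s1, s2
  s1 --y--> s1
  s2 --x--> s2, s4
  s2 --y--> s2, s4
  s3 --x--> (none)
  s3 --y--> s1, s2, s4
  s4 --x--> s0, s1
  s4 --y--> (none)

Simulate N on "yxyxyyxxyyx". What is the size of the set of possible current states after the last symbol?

Start: {s0}
read y: {s0, s4}
read x: {s0, s1, s3}
read y: {s0, s1, s2, s4}
read x: {s0, s1, s2, s3, s4}
read y: {s0, s1, s2, s4}
read y: {s0, s1, s2, s4}
read x: {s0, s1, s2, s3, s4}
read x: {s0, s1, s2, s3, s4}
read y: {s0, s1, s2, s4}
read y: {s0, s1, s2, s4}
read x: {s0, s1, s2, s3, s4}
Final reachable set {s0, s1, s2, s3, s4} has 5 states.

5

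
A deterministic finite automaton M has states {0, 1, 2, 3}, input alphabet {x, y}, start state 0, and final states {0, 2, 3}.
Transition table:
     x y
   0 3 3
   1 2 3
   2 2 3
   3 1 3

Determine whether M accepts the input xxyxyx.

rejected

0 --x--> 3
3 --x--> 1
1 --y--> 3
3 --x--> 1
1 --y--> 3
3 --x--> 1
End in state 1, which is not an accepting state.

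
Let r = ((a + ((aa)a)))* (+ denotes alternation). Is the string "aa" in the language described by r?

yes

Split into 2 pieces a · a; each matches (a+((aa)a)).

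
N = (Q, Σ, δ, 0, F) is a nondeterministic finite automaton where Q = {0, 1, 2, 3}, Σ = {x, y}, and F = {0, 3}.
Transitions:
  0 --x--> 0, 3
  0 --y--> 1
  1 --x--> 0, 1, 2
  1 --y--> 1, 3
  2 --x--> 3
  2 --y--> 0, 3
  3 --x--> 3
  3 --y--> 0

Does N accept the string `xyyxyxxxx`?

Start: {0}
read x: {0, 3}
read y: {0, 1}
read y: {1, 3}
read x: {0, 1, 2, 3}
read y: {0, 1, 3}
read x: {0, 1, 2, 3}
read x: {0, 1, 2, 3}
read x: {0, 1, 2, 3}
read x: {0, 1, 2, 3}
Reachable ∩ accepting = {0, 3} — nonempty.

accepted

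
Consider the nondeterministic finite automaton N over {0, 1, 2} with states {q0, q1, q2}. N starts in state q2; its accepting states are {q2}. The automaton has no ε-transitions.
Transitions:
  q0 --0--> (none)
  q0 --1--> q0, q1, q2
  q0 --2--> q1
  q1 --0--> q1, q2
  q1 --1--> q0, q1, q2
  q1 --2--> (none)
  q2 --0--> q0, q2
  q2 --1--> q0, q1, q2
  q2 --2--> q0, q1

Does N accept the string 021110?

Start: {q2}
read 0: {q0, q2}
read 2: {q0, q1}
read 1: {q0, q1, q2}
read 1: {q0, q1, q2}
read 1: {q0, q1, q2}
read 0: {q0, q1, q2}
Reachable ∩ accepting = {q2} — nonempty.

accepted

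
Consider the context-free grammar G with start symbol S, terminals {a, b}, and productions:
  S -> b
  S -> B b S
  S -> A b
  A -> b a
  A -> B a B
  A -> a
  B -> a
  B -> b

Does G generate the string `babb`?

yes

S ⇒ Ab ⇒ BaBb ⇒ baBb ⇒ babb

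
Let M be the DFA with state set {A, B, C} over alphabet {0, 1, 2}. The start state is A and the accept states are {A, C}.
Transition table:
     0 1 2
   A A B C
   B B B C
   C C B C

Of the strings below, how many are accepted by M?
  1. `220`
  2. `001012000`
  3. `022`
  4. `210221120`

4

`220`: accepted
`001012000`: accepted
`022`: accepted
`210221120`: accepted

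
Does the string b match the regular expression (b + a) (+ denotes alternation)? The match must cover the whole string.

yes

The left alternative b matches b.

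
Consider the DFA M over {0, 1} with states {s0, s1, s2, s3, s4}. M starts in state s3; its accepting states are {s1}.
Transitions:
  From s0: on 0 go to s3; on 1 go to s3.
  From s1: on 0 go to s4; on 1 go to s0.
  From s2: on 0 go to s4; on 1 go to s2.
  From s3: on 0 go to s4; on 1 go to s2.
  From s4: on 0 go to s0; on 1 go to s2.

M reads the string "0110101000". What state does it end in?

s3 --0--> s4
s4 --1--> s2
s2 --1--> s2
s2 --0--> s4
s4 --1--> s2
s2 --0--> s4
s4 --1--> s2
s2 --0--> s4
s4 --0--> s0
s0 --0--> s3

s3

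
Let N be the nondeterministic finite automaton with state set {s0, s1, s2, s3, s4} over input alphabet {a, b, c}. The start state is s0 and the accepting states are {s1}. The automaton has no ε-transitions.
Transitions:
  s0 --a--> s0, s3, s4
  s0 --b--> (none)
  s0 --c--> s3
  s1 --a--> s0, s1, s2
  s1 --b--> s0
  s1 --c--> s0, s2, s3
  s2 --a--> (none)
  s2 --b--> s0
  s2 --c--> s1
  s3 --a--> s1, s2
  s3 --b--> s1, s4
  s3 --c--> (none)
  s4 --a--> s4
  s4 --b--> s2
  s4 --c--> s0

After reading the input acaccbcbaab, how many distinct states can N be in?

Start: {s0}
read a: {s0, s3, s4}
read c: {s0, s3}
read a: {s0, s1, s2, s3, s4}
read c: {s0, s1, s2, s3}
read c: {s0, s1, s2, s3}
read b: {s0, s1, s4}
read c: {s0, s2, s3}
read b: {s0, s1, s4}
read a: {s0, s1, s2, s3, s4}
read a: {s0, s1, s2, s3, s4}
read b: {s0, s1, s2, s4}
Final reachable set {s0, s1, s2, s4} has 4 states.

4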